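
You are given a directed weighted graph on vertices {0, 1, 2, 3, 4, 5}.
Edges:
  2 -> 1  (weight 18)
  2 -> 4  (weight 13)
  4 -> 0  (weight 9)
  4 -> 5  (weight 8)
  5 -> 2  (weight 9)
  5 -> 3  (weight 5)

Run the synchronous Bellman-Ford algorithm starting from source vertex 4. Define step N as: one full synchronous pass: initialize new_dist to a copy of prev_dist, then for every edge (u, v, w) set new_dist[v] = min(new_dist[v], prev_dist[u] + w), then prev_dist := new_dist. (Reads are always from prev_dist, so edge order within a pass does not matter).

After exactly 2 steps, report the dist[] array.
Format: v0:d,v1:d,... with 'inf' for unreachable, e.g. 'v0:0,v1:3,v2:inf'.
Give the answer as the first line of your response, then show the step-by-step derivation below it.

v0:9,v1:inf,v2:17,v3:13,v4:0,v5:8

step 1: dist = v0:9,v1:inf,v2:inf,v3:inf,v4:0,v5:8
step 2: dist = v0:9,v1:inf,v2:17,v3:13,v4:0,v5:8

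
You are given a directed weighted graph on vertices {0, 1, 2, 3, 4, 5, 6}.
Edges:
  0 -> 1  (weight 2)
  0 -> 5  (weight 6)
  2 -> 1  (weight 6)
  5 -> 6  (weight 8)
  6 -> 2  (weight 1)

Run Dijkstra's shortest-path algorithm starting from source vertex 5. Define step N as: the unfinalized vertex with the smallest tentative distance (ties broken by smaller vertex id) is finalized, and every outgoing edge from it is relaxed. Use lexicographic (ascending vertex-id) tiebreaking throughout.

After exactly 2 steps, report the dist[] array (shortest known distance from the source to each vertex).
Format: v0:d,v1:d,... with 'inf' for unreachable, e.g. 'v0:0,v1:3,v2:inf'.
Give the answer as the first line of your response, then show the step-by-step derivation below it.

v0:inf,v1:inf,v2:9,v3:inf,v4:inf,v5:0,v6:8

step 1: dist = v0:inf,v1:inf,v2:inf,v3:inf,v4:inf,v5:0,v6:8
step 2: dist = v0:inf,v1:inf,v2:9,v3:inf,v4:inf,v5:0,v6:8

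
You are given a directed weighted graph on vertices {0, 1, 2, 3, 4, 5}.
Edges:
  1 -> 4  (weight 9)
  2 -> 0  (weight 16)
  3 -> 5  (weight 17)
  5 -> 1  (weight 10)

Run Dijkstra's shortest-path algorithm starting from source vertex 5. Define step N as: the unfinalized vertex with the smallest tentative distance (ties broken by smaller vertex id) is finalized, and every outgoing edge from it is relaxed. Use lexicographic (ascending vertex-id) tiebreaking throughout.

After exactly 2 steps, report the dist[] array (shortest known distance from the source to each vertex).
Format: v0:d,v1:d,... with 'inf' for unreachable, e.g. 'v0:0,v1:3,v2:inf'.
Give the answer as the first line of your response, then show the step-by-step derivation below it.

v0:inf,v1:10,v2:inf,v3:inf,v4:19,v5:0

step 1: dist = v0:inf,v1:10,v2:inf,v3:inf,v4:inf,v5:0
step 2: dist = v0:inf,v1:10,v2:inf,v3:inf,v4:19,v5:0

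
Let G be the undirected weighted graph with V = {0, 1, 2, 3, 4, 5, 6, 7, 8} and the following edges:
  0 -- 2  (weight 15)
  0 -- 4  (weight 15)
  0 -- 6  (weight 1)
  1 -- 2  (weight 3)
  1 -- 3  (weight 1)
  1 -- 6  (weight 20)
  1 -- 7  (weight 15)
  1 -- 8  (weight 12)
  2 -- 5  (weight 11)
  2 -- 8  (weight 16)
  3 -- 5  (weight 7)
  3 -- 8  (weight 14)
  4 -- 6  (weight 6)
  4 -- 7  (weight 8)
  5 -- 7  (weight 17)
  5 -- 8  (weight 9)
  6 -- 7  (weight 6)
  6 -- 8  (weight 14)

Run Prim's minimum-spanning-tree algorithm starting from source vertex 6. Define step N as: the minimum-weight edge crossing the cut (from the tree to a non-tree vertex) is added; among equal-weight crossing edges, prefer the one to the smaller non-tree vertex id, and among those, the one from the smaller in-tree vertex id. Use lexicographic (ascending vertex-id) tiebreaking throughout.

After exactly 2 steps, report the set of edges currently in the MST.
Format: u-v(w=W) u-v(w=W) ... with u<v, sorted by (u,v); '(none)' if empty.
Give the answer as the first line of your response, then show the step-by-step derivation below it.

0-6(w=1) 4-6(w=6)

step 1: add edge 0-6 (w=1); MST = {0-6(w=1)}
step 2: add edge 4-6 (w=6); MST = {0-6(w=1) 4-6(w=6)}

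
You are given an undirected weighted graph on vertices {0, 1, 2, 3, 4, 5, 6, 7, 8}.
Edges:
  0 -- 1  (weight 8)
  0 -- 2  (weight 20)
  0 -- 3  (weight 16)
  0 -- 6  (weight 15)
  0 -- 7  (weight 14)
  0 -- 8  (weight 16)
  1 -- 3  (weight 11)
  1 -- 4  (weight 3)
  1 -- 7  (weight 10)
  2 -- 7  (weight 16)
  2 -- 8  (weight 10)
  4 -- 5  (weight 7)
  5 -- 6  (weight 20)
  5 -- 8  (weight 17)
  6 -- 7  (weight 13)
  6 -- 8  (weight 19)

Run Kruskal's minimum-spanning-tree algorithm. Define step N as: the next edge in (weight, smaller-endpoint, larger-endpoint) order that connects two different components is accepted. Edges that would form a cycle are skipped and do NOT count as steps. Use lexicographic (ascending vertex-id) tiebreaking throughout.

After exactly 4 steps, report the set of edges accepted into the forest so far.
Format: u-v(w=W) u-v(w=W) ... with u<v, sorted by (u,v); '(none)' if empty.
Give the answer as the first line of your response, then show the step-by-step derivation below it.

0-1(w=8) 1-4(w=3) 1-7(w=10) 4-5(w=7)

step 1: add edge 1-4 (w=3); MST = {1-4(w=3)}
step 2: add edge 4-5 (w=7); MST = {1-4(w=3) 4-5(w=7)}
step 3: add edge 0-1 (w=8); MST = {0-1(w=8) 1-4(w=3) 4-5(w=7)}
step 4: add edge 1-7 (w=10); MST = {0-1(w=8) 1-4(w=3) 1-7(w=10) 4-5(w=7)}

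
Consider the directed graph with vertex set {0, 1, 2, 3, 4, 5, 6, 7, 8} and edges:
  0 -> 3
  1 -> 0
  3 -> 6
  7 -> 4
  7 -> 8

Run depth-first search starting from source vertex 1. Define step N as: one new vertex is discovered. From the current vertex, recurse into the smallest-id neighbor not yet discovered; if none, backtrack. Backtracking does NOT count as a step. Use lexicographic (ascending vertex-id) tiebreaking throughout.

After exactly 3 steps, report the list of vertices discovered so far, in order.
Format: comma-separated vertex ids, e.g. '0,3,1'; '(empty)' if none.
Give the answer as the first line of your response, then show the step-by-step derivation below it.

1,0,3

step 1: discover 1; path=1; order=1
step 2: discover 0; path=1>0; order=1,0
step 3: discover 3; path=1>0>3; order=1,0,3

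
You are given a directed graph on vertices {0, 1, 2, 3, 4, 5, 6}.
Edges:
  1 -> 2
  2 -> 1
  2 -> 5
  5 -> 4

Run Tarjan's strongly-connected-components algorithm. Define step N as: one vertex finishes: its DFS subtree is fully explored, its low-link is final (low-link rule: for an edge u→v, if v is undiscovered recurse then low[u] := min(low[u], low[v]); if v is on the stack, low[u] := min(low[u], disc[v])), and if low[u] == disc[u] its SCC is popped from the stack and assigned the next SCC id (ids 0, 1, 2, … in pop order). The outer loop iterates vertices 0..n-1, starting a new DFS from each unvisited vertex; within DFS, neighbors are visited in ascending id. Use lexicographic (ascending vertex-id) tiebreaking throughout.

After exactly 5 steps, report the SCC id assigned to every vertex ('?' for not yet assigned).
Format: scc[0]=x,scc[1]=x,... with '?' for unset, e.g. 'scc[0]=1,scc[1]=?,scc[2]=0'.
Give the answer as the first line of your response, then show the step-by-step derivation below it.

scc[0]=0,scc[1]=3,scc[2]=3,scc[3]=?,scc[4]=1,scc[5]=2,scc[6]=?

step 1: low=(low[0]=0,low[1]=?,low[2]=?,low[3]=?,low[4]=?,low[5]=?,low[6]=?); scc=(scc[0]=0,scc[1]=?,scc[2]=?,scc[3]=?,scc[4]=?,scc[5]=?,scc[6]=?)
step 2: low=(low[0]=0,low[1]=1,low[2]=1,low[3]=?,low[4]=4,low[5]=3,low[6]=?); scc=(scc[0]=0,scc[1]=?,scc[2]=?,scc[3]=?,scc[4]=1,scc[5]=?,scc[6]=?)
step 3: low=(low[0]=0,low[1]=1,low[2]=1,low[3]=?,low[4]=4,low[5]=3,low[6]=?); scc=(scc[0]=0,scc[1]=?,scc[2]=?,scc[3]=?,scc[4]=1,scc[5]=2,scc[6]=?)
step 4: low=(low[0]=0,low[1]=1,low[2]=1,low[3]=?,low[4]=4,low[5]=3,low[6]=?); scc=(scc[0]=0,scc[1]=?,scc[2]=?,scc[3]=?,scc[4]=1,scc[5]=2,scc[6]=?)
step 5: low=(low[0]=0,low[1]=1,low[2]=1,low[3]=?,low[4]=4,low[5]=3,low[6]=?); scc=(scc[0]=0,scc[1]=3,scc[2]=3,scc[3]=?,scc[4]=1,scc[5]=2,scc[6]=?)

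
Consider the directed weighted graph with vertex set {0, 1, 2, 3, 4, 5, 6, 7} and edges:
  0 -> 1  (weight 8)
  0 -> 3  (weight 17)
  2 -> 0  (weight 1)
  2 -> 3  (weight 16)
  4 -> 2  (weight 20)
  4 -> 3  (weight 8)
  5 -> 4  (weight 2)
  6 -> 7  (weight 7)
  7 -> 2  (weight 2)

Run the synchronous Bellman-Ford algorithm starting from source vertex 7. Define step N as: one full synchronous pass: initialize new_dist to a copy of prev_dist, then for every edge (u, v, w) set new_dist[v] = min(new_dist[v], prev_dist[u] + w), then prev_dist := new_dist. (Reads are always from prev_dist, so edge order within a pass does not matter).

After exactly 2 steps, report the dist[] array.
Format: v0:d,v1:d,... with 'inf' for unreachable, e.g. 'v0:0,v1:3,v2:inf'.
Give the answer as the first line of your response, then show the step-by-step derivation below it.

v0:3,v1:inf,v2:2,v3:18,v4:inf,v5:inf,v6:inf,v7:0

step 1: dist = v0:inf,v1:inf,v2:2,v3:inf,v4:inf,v5:inf,v6:inf,v7:0
step 2: dist = v0:3,v1:inf,v2:2,v3:18,v4:inf,v5:inf,v6:inf,v7:0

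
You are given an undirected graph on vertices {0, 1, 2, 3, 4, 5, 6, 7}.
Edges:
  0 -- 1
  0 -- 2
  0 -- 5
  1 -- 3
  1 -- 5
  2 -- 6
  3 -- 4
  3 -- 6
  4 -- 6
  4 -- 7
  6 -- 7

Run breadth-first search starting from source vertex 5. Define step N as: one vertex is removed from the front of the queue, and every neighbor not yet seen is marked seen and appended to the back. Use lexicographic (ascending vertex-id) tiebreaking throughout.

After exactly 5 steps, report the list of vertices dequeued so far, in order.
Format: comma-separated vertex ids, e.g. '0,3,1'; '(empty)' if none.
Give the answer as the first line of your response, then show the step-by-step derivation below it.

5,0,1,2,3

step 1: dequeue 5; queue=[0,1]; order=5
step 2: dequeue 0; queue=[1,2]; order=5,0
step 3: dequeue 1; queue=[2,3]; order=5,0,1
step 4: dequeue 2; queue=[3,6]; order=5,0,1,2
step 5: dequeue 3; queue=[6,4]; order=5,0,1,2,3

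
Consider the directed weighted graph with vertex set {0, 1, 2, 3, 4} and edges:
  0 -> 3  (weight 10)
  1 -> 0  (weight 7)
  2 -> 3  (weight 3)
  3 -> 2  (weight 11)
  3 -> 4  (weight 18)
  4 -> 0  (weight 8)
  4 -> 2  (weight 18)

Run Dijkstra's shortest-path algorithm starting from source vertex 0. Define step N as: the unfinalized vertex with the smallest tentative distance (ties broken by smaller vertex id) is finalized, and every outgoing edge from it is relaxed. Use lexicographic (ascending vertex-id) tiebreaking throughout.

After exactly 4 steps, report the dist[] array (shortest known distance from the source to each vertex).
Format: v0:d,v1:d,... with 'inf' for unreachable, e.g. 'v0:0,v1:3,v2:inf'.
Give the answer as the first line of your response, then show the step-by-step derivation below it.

v0:0,v1:inf,v2:21,v3:10,v4:28

step 1: dist = v0:0,v1:inf,v2:inf,v3:10,v4:inf
step 2: dist = v0:0,v1:inf,v2:21,v3:10,v4:28
step 3: dist = v0:0,v1:inf,v2:21,v3:10,v4:28
step 4: dist = v0:0,v1:inf,v2:21,v3:10,v4:28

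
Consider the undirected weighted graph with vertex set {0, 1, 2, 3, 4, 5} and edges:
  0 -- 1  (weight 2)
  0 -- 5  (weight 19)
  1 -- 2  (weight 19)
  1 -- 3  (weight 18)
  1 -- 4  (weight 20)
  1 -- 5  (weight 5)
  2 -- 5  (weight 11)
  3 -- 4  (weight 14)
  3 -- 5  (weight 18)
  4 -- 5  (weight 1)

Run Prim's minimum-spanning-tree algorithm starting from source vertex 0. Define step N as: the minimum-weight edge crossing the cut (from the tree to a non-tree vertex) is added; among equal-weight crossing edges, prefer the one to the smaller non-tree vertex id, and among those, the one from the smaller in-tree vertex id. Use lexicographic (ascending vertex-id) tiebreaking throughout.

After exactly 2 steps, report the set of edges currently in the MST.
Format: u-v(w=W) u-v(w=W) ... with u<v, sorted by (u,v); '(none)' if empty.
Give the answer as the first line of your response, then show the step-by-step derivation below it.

0-1(w=2) 1-5(w=5)

step 1: add edge 0-1 (w=2); MST = {0-1(w=2)}
step 2: add edge 1-5 (w=5); MST = {0-1(w=2) 1-5(w=5)}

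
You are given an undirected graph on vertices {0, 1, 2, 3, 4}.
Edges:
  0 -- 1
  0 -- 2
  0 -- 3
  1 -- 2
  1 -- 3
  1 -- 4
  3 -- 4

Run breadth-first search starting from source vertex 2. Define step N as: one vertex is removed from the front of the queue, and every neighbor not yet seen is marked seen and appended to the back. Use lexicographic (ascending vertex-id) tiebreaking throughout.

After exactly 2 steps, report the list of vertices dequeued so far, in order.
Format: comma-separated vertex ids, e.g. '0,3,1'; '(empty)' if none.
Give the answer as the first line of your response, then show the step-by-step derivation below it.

2,0

step 1: dequeue 2; queue=[0,1]; order=2
step 2: dequeue 0; queue=[1,3]; order=2,0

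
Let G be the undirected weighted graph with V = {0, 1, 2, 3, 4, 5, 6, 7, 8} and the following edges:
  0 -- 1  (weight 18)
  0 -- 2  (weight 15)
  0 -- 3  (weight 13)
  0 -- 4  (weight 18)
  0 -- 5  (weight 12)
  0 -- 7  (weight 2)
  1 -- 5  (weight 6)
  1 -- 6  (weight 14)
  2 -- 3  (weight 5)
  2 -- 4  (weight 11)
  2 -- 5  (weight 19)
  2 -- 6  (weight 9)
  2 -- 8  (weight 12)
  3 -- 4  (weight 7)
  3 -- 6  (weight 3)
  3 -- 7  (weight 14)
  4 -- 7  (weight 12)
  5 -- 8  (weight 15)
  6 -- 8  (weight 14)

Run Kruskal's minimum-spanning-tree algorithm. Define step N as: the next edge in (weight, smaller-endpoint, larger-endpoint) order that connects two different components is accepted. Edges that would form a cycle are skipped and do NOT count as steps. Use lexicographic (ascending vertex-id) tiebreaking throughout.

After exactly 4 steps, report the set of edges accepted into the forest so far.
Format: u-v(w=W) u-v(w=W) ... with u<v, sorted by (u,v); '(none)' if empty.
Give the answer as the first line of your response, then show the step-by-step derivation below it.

0-7(w=2) 1-5(w=6) 2-3(w=5) 3-6(w=3)

step 1: add edge 0-7 (w=2); MST = {0-7(w=2)}
step 2: add edge 3-6 (w=3); MST = {0-7(w=2) 3-6(w=3)}
step 3: add edge 2-3 (w=5); MST = {0-7(w=2) 2-3(w=5) 3-6(w=3)}
step 4: add edge 1-5 (w=6); MST = {0-7(w=2) 1-5(w=6) 2-3(w=5) 3-6(w=3)}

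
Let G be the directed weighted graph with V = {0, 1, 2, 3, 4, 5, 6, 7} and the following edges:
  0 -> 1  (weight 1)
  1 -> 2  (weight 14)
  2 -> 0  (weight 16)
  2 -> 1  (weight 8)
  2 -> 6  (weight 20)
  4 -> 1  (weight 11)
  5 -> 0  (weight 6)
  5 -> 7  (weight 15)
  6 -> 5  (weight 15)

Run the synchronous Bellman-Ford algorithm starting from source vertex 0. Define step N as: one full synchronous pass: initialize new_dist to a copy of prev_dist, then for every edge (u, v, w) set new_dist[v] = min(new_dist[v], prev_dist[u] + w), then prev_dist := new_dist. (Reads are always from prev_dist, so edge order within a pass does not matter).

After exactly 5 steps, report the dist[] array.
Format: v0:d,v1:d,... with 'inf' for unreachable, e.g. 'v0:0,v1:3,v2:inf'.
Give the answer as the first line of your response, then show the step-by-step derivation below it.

v0:0,v1:1,v2:15,v3:inf,v4:inf,v5:50,v6:35,v7:65

step 1: dist = v0:0,v1:1,v2:inf,v3:inf,v4:inf,v5:inf,v6:inf,v7:inf
step 2: dist = v0:0,v1:1,v2:15,v3:inf,v4:inf,v5:inf,v6:inf,v7:inf
step 3: dist = v0:0,v1:1,v2:15,v3:inf,v4:inf,v5:inf,v6:35,v7:inf
step 4: dist = v0:0,v1:1,v2:15,v3:inf,v4:inf,v5:50,v6:35,v7:inf
step 5: dist = v0:0,v1:1,v2:15,v3:inf,v4:inf,v5:50,v6:35,v7:65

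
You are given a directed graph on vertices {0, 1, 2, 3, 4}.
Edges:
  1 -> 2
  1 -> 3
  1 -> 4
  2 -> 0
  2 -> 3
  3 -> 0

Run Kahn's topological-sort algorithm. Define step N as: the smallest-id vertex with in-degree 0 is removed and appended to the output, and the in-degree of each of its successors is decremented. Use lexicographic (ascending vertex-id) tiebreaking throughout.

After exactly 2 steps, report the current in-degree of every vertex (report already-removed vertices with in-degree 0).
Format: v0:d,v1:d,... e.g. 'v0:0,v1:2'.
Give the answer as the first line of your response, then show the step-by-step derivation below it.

v0:1,v1:0,v2:0,v3:0,v4:0

step 1: output 1; order=[1]; indeg=(2,0,0,1,0)
step 2: output 2; order=[1,2]; indeg=(1,0,0,0,0)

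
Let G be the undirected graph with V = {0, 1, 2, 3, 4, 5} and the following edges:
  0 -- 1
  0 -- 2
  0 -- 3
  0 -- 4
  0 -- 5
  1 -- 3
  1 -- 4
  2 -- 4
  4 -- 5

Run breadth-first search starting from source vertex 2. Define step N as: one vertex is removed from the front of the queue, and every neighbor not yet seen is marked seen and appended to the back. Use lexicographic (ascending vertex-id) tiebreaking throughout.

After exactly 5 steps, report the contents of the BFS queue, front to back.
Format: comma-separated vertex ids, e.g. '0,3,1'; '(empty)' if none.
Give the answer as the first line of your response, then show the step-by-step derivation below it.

5

step 1: dequeue 2; queue=[0,4]; order=2
step 2: dequeue 0; queue=[4,1,3,5]; order=2,0
step 3: dequeue 4; queue=[1,3,5]; order=2,0,4
step 4: dequeue 1; queue=[3,5]; order=2,0,4,1
step 5: dequeue 3; queue=[5]; order=2,0,4,1,3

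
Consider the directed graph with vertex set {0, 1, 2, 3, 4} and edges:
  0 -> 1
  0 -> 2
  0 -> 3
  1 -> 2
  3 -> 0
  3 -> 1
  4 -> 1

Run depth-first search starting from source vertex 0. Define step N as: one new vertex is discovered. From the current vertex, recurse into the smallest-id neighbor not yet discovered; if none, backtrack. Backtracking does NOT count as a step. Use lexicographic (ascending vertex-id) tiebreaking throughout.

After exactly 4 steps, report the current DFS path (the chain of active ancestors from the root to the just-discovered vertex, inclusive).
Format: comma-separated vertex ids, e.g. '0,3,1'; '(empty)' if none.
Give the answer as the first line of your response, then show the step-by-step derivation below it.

0,3

step 1: discover 0; path=0; order=0
step 2: discover 1; path=0>1; order=0,1
step 3: discover 2; path=0>1>2; order=0,1,2
step 4: discover 3; path=0>3; order=0,1,2,3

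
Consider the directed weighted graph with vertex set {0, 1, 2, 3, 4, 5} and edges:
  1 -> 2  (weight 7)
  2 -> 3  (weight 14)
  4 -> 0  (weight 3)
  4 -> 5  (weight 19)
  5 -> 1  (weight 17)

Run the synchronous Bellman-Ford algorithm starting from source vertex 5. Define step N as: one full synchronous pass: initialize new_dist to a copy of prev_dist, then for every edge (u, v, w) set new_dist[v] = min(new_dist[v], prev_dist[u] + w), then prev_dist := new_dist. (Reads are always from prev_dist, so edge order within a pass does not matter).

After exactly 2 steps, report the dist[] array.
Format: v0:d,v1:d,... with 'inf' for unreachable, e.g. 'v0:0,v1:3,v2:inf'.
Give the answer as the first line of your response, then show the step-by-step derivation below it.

v0:inf,v1:17,v2:24,v3:inf,v4:inf,v5:0

step 1: dist = v0:inf,v1:17,v2:inf,v3:inf,v4:inf,v5:0
step 2: dist = v0:inf,v1:17,v2:24,v3:inf,v4:inf,v5:0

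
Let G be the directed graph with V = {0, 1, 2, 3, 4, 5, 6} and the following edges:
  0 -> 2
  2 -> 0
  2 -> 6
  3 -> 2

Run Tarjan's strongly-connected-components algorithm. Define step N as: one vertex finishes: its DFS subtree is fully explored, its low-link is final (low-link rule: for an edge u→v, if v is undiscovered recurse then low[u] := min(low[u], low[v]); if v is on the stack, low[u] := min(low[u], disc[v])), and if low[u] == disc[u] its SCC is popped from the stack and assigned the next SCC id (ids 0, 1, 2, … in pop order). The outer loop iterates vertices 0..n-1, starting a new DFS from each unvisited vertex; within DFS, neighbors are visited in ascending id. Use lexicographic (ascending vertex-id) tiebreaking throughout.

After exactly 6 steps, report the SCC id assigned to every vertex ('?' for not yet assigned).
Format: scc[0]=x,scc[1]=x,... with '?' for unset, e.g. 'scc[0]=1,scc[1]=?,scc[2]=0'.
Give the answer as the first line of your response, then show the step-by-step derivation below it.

scc[0]=1,scc[1]=2,scc[2]=1,scc[3]=3,scc[4]=4,scc[5]=?,scc[6]=0

step 1: low=(low[0]=0,low[1]=?,low[2]=0,low[3]=?,low[4]=?,low[5]=?,low[6]=2); scc=(scc[0]=?,scc[1]=?,scc[2]=?,scc[3]=?,scc[4]=?,scc[5]=?,scc[6]=0)
step 2: low=(low[0]=0,low[1]=?,low[2]=0,low[3]=?,low[4]=?,low[5]=?,low[6]=2); scc=(scc[0]=?,scc[1]=?,scc[2]=?,scc[3]=?,scc[4]=?,scc[5]=?,scc[6]=0)
step 3: low=(low[0]=0,low[1]=?,low[2]=0,low[3]=?,low[4]=?,low[5]=?,low[6]=2); scc=(scc[0]=1,scc[1]=?,scc[2]=1,scc[3]=?,scc[4]=?,scc[5]=?,scc[6]=0)
step 4: low=(low[0]=0,low[1]=3,low[2]=0,low[3]=?,low[4]=?,low[5]=?,low[6]=2); scc=(scc[0]=1,scc[1]=2,scc[2]=1,scc[3]=?,scc[4]=?,scc[5]=?,scc[6]=0)
step 5: low=(low[0]=0,low[1]=3,low[2]=0,low[3]=4,low[4]=?,low[5]=?,low[6]=2); scc=(scc[0]=1,scc[1]=2,scc[2]=1,scc[3]=3,scc[4]=?,scc[5]=?,scc[6]=0)
step 6: low=(low[0]=0,low[1]=3,low[2]=0,low[3]=4,low[4]=5,low[5]=?,low[6]=2); scc=(scc[0]=1,scc[1]=2,scc[2]=1,scc[3]=3,scc[4]=4,scc[5]=?,scc[6]=0)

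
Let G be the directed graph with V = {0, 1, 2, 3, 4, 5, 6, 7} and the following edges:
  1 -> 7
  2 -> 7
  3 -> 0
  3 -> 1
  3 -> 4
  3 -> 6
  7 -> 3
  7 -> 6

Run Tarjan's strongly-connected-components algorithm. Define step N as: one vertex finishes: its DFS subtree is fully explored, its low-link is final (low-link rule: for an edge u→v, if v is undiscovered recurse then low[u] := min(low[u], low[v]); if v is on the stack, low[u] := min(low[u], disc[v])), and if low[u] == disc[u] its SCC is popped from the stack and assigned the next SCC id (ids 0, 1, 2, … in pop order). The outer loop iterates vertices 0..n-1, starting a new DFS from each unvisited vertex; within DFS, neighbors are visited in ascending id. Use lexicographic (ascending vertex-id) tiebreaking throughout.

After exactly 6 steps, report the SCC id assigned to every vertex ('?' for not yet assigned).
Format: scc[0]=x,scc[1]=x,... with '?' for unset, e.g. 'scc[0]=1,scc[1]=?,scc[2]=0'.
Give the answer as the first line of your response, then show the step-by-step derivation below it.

scc[0]=0,scc[1]=3,scc[2]=?,scc[3]=3,scc[4]=1,scc[5]=?,scc[6]=2,scc[7]=3

step 1: low=(low[0]=0,low[1]=?,low[2]=?,low[3]=?,low[4]=?,low[5]=?,low[6]=?,low[7]=?); scc=(scc[0]=0,scc[1]=?,scc[2]=?,scc[3]=?,scc[4]=?,scc[5]=?,scc[6]=?,scc[7]=?)
step 2: low=(low[0]=0,low[1]=1,low[2]=?,low[3]=1,low[4]=4,low[5]=?,low[6]=?,low[7]=2); scc=(scc[0]=0,scc[1]=?,scc[2]=?,scc[3]=?,scc[4]=1,scc[5]=?,scc[6]=?,scc[7]=?)
step 3: low=(low[0]=0,low[1]=1,low[2]=?,low[3]=1,low[4]=4,low[5]=?,low[6]=5,low[7]=2); scc=(scc[0]=0,scc[1]=?,scc[2]=?,scc[3]=?,scc[4]=1,scc[5]=?,scc[6]=2,scc[7]=?)
step 4: low=(low[0]=0,low[1]=1,low[2]=?,low[3]=1,low[4]=4,low[5]=?,low[6]=5,low[7]=2); scc=(scc[0]=0,scc[1]=?,scc[2]=?,scc[3]=?,scc[4]=1,scc[5]=?,scc[6]=2,scc[7]=?)
step 5: low=(low[0]=0,low[1]=1,low[2]=?,low[3]=1,low[4]=4,low[5]=?,low[6]=5,low[7]=1); scc=(scc[0]=0,scc[1]=?,scc[2]=?,scc[3]=?,scc[4]=1,scc[5]=?,scc[6]=2,scc[7]=?)
step 6: low=(low[0]=0,low[1]=1,low[2]=?,low[3]=1,low[4]=4,low[5]=?,low[6]=5,low[7]=1); scc=(scc[0]=0,scc[1]=3,scc[2]=?,scc[3]=3,scc[4]=1,scc[5]=?,scc[6]=2,scc[7]=3)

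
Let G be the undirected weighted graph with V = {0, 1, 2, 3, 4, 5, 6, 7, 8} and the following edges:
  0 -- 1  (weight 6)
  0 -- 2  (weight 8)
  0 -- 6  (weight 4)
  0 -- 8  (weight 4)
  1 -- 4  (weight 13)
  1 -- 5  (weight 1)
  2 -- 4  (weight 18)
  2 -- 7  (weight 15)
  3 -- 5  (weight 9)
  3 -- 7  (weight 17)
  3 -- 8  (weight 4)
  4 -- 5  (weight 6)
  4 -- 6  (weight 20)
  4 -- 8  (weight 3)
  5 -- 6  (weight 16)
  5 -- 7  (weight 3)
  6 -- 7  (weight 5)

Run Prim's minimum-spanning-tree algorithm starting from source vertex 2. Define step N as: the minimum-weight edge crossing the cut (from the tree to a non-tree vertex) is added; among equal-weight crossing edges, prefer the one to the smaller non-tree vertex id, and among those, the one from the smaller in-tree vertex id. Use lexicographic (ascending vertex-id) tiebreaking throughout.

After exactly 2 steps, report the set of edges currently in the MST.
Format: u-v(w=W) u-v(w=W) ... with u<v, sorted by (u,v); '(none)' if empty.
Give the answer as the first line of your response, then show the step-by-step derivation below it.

0-2(w=8) 0-6(w=4)

step 1: add edge 0-2 (w=8); MST = {0-2(w=8)}
step 2: add edge 0-6 (w=4); MST = {0-2(w=8) 0-6(w=4)}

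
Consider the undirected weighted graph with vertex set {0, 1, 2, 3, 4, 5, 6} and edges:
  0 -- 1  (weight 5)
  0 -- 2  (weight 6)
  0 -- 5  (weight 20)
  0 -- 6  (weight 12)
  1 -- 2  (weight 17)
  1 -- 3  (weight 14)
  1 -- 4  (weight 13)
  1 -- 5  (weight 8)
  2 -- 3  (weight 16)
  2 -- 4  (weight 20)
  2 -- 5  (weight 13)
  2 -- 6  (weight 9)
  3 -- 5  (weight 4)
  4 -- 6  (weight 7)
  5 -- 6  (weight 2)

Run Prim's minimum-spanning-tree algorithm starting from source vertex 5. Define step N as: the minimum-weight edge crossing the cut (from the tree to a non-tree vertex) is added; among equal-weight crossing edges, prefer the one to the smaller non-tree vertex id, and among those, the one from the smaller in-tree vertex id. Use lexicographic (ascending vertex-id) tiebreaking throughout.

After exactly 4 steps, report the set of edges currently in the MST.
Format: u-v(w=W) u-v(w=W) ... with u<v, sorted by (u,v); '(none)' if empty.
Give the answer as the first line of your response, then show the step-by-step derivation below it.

1-5(w=8) 3-5(w=4) 4-6(w=7) 5-6(w=2)

step 1: add edge 5-6 (w=2); MST = {5-6(w=2)}
step 2: add edge 3-5 (w=4); MST = {3-5(w=4) 5-6(w=2)}
step 3: add edge 4-6 (w=7); MST = {3-5(w=4) 4-6(w=7) 5-6(w=2)}
step 4: add edge 1-5 (w=8); MST = {1-5(w=8) 3-5(w=4) 4-6(w=7) 5-6(w=2)}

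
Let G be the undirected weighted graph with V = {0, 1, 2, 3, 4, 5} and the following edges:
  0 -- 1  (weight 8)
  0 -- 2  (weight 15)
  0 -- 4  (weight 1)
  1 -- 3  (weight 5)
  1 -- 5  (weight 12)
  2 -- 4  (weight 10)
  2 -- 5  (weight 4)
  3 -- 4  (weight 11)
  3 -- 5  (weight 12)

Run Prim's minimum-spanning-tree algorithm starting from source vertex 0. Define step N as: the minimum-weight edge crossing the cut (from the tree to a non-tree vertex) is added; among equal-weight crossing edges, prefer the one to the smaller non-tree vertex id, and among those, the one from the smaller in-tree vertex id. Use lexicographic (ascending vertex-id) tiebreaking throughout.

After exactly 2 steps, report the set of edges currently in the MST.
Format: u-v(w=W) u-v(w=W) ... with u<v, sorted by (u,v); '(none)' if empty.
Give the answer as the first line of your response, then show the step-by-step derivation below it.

0-1(w=8) 0-4(w=1)

step 1: add edge 0-4 (w=1); MST = {0-4(w=1)}
step 2: add edge 0-1 (w=8); MST = {0-1(w=8) 0-4(w=1)}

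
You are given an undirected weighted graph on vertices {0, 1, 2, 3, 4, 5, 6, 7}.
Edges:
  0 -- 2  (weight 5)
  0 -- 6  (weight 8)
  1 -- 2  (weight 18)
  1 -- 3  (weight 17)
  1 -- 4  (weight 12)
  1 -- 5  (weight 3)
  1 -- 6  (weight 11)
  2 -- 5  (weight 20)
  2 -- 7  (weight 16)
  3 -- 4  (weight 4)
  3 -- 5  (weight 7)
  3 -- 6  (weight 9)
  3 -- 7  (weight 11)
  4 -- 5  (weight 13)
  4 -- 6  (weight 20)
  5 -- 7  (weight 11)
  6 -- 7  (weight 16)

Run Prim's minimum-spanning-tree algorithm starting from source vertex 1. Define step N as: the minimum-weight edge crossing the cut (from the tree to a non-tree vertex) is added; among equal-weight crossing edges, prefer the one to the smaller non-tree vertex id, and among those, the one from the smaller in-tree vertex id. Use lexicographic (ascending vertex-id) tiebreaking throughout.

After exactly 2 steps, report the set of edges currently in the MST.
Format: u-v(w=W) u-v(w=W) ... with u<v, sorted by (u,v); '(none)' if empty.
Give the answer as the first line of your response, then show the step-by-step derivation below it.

1-5(w=3) 3-5(w=7)

step 1: add edge 1-5 (w=3); MST = {1-5(w=3)}
step 2: add edge 3-5 (w=7); MST = {1-5(w=3) 3-5(w=7)}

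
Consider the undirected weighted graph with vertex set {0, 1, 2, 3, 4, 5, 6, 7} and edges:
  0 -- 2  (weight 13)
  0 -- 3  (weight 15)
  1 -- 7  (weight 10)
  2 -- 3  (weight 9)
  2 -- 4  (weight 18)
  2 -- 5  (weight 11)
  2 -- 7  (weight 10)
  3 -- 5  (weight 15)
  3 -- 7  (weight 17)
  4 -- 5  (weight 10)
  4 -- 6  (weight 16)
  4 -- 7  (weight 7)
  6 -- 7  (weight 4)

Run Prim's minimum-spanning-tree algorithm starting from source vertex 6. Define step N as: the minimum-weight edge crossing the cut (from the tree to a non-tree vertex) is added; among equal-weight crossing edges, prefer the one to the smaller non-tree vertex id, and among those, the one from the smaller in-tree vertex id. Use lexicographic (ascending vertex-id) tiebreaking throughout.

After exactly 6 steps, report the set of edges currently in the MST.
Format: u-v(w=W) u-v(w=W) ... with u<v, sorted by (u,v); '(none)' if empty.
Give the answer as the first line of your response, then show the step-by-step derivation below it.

1-7(w=10) 2-3(w=9) 2-7(w=10) 4-5(w=10) 4-7(w=7) 6-7(w=4)

step 1: add edge 6-7 (w=4); MST = {6-7(w=4)}
step 2: add edge 4-7 (w=7); MST = {4-7(w=7) 6-7(w=4)}
step 3: add edge 1-7 (w=10); MST = {1-7(w=10) 4-7(w=7) 6-7(w=4)}
step 4: add edge 2-7 (w=10); MST = {1-7(w=10) 2-7(w=10) 4-7(w=7) 6-7(w=4)}
step 5: add edge 2-3 (w=9); MST = {1-7(w=10) 2-3(w=9) 2-7(w=10) 4-7(w=7) 6-7(w=4)}
step 6: add edge 4-5 (w=10); MST = {1-7(w=10) 2-3(w=9) 2-7(w=10) 4-5(w=10) 4-7(w=7) 6-7(w=4)}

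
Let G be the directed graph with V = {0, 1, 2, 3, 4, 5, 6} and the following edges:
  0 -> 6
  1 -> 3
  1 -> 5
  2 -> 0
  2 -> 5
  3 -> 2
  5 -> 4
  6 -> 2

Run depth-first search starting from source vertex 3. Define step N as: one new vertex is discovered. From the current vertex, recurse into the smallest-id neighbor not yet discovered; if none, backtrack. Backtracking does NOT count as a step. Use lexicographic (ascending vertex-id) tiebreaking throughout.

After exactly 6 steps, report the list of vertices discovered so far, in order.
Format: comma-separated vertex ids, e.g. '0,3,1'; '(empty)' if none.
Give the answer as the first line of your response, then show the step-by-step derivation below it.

3,2,0,6,5,4

step 1: discover 3; path=3; order=3
step 2: discover 2; path=3>2; order=3,2
step 3: discover 0; path=3>2>0; order=3,2,0
step 4: discover 6; path=3>2>0>6; order=3,2,0,6
step 5: discover 5; path=3>2>5; order=3,2,0,6,5
step 6: discover 4; path=3>2>5>4; order=3,2,0,6,5,4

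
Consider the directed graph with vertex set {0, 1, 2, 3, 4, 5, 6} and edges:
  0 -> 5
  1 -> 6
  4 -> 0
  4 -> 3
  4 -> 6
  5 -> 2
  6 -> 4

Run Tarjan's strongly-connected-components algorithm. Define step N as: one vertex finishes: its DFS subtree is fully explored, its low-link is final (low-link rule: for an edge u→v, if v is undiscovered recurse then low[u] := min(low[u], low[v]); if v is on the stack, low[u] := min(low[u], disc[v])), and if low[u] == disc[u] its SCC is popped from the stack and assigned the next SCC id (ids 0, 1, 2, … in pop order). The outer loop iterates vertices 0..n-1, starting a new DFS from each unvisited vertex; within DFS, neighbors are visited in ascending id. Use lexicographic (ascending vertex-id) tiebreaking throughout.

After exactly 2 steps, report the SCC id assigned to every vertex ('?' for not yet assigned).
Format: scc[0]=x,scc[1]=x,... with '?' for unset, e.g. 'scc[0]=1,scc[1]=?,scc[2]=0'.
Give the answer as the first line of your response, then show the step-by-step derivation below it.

scc[0]=?,scc[1]=?,scc[2]=0,scc[3]=?,scc[4]=?,scc[5]=1,scc[6]=?

step 1: low=(low[0]=0,low[1]=?,low[2]=2,low[3]=?,low[4]=?,low[5]=1,low[6]=?); scc=(scc[0]=?,scc[1]=?,scc[2]=0,scc[3]=?,scc[4]=?,scc[5]=?,scc[6]=?)
step 2: low=(low[0]=0,low[1]=?,low[2]=2,low[3]=?,low[4]=?,low[5]=1,low[6]=?); scc=(scc[0]=?,scc[1]=?,scc[2]=0,scc[3]=?,scc[4]=?,scc[5]=1,scc[6]=?)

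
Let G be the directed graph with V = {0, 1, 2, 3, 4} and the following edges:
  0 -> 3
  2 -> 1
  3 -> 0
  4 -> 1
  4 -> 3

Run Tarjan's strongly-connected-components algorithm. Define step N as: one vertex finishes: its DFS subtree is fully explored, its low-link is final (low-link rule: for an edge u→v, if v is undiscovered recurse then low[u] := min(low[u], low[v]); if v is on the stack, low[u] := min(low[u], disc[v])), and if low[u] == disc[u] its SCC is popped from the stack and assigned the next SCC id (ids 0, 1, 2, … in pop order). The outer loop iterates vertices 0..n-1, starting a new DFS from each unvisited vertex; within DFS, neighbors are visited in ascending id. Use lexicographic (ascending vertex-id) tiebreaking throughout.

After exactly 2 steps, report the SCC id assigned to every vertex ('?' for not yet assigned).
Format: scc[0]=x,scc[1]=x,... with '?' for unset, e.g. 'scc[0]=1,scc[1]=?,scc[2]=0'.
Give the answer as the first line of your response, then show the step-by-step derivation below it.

scc[0]=0,scc[1]=?,scc[2]=?,scc[3]=0,scc[4]=?

step 1: low=(low[0]=0,low[1]=?,low[2]=?,low[3]=0,low[4]=?); scc=(scc[0]=?,scc[1]=?,scc[2]=?,scc[3]=?,scc[4]=?)
step 2: low=(low[0]=0,low[1]=?,low[2]=?,low[3]=0,low[4]=?); scc=(scc[0]=0,scc[1]=?,scc[2]=?,scc[3]=0,scc[4]=?)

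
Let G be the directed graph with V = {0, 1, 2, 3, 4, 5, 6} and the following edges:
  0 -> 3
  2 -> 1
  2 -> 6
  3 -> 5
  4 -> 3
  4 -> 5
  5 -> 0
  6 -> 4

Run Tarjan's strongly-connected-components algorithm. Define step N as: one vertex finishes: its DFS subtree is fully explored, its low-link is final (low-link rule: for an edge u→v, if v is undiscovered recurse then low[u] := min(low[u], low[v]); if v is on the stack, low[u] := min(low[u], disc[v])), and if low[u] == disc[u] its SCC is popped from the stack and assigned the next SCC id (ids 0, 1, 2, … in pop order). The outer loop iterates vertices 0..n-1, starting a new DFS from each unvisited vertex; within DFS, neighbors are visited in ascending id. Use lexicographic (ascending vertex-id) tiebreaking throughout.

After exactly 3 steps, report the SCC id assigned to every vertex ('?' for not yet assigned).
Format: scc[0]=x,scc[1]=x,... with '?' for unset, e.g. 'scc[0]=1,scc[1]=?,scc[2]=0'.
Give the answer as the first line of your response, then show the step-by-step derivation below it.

scc[0]=0,scc[1]=?,scc[2]=?,scc[3]=0,scc[4]=?,scc[5]=0,scc[6]=?

step 1: low=(low[0]=0,low[1]=?,low[2]=?,low[3]=1,low[4]=?,low[5]=0,low[6]=?); scc=(scc[0]=?,scc[1]=?,scc[2]=?,scc[3]=?,scc[4]=?,scc[5]=?,scc[6]=?)
step 2: low=(low[0]=0,low[1]=?,low[2]=?,low[3]=0,low[4]=?,low[5]=0,low[6]=?); scc=(scc[0]=?,scc[1]=?,scc[2]=?,scc[3]=?,scc[4]=?,scc[5]=?,scc[6]=?)
step 3: low=(low[0]=0,low[1]=?,low[2]=?,low[3]=0,low[4]=?,low[5]=0,low[6]=?); scc=(scc[0]=0,scc[1]=?,scc[2]=?,scc[3]=0,scc[4]=?,scc[5]=0,scc[6]=?)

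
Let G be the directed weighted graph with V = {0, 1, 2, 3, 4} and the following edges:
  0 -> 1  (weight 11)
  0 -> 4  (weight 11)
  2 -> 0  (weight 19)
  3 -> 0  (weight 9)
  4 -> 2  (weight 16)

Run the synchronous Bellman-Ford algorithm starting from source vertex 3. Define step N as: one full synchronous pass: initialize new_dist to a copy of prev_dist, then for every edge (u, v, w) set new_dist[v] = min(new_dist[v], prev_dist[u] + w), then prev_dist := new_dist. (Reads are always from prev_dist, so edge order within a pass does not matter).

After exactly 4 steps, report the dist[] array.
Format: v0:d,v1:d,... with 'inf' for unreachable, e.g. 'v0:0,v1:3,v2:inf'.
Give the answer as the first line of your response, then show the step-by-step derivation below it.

v0:9,v1:20,v2:36,v3:0,v4:20

step 1: dist = v0:9,v1:inf,v2:inf,v3:0,v4:inf
step 2: dist = v0:9,v1:20,v2:inf,v3:0,v4:20
step 3: dist = v0:9,v1:20,v2:36,v3:0,v4:20
step 4: dist = v0:9,v1:20,v2:36,v3:0,v4:20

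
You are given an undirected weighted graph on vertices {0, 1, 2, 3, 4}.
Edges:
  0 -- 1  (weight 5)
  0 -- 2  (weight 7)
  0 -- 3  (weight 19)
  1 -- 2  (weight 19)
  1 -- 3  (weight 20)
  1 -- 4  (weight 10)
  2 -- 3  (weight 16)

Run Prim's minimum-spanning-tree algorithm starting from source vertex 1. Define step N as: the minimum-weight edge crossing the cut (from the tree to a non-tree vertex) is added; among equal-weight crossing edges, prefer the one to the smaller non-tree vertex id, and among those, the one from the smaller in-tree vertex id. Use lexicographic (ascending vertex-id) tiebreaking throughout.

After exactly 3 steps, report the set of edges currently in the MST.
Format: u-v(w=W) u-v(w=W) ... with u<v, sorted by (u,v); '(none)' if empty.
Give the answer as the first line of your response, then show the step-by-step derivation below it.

0-1(w=5) 0-2(w=7) 1-4(w=10)

step 1: add edge 0-1 (w=5); MST = {0-1(w=5)}
step 2: add edge 0-2 (w=7); MST = {0-1(w=5) 0-2(w=7)}
step 3: add edge 1-4 (w=10); MST = {0-1(w=5) 0-2(w=7) 1-4(w=10)}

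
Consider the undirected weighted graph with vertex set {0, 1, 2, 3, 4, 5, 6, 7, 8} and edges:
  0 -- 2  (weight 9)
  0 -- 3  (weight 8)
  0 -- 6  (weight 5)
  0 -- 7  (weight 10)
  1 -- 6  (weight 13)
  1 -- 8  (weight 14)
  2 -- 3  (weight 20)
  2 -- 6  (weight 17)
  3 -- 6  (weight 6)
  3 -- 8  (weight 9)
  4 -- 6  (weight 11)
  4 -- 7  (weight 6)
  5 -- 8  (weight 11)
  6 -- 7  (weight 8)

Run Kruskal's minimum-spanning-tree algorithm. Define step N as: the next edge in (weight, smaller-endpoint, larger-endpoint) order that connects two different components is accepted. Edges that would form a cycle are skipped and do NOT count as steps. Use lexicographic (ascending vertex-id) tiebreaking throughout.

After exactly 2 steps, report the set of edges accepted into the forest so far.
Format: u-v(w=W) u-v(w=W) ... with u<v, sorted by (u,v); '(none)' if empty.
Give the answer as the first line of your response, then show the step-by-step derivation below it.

0-6(w=5) 3-6(w=6)

step 1: add edge 0-6 (w=5); MST = {0-6(w=5)}
step 2: add edge 3-6 (w=6); MST = {0-6(w=5) 3-6(w=6)}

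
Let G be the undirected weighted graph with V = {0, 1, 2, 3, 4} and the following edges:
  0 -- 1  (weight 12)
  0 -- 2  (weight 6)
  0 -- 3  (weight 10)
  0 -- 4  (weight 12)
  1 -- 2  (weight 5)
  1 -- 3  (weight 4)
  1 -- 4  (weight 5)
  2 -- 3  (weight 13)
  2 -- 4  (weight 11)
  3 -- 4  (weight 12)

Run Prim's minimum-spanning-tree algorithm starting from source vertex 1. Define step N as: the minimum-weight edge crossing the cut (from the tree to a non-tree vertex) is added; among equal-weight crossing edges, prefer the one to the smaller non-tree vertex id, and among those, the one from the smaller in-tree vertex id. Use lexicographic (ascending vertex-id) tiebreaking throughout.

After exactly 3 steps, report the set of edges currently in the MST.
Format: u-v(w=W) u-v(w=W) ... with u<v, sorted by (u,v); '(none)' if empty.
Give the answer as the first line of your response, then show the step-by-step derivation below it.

1-2(w=5) 1-3(w=4) 1-4(w=5)

step 1: add edge 1-3 (w=4); MST = {1-3(w=4)}
step 2: add edge 1-2 (w=5); MST = {1-2(w=5) 1-3(w=4)}
step 3: add edge 1-4 (w=5); MST = {1-2(w=5) 1-3(w=4) 1-4(w=5)}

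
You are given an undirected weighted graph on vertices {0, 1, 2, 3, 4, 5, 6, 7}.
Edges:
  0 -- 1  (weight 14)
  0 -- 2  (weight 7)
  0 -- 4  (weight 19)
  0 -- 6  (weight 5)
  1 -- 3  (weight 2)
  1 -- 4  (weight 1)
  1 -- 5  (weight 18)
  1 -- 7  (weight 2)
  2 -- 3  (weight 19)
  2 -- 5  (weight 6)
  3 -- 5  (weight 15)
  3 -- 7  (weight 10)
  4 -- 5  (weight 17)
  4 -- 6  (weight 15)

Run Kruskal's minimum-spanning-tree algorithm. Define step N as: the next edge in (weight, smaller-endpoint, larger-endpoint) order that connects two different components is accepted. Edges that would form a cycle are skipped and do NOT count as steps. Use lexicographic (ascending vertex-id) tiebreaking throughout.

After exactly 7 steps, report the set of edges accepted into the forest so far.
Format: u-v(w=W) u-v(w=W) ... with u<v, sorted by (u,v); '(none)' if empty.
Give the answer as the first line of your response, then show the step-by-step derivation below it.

0-1(w=14) 0-2(w=7) 0-6(w=5) 1-3(w=2) 1-4(w=1) 1-7(w=2) 2-5(w=6)

step 1: add edge 1-4 (w=1); MST = {1-4(w=1)}
step 2: add edge 1-3 (w=2); MST = {1-3(w=2) 1-4(w=1)}
step 3: add edge 1-7 (w=2); MST = {1-3(w=2) 1-4(w=1) 1-7(w=2)}
step 4: add edge 0-6 (w=5); MST = {0-6(w=5) 1-3(w=2) 1-4(w=1) 1-7(w=2)}
step 5: add edge 2-5 (w=6); MST = {0-6(w=5) 1-3(w=2) 1-4(w=1) 1-7(w=2) 2-5(w=6)}
step 6: add edge 0-2 (w=7); MST = {0-2(w=7) 0-6(w=5) 1-3(w=2) 1-4(w=1) 1-7(w=2) 2-5(w=6)}
step 7: add edge 0-1 (w=14); MST = {0-1(w=14) 0-2(w=7) 0-6(w=5) 1-3(w=2) 1-4(w=1) 1-7(w=2) 2-5(w=6)}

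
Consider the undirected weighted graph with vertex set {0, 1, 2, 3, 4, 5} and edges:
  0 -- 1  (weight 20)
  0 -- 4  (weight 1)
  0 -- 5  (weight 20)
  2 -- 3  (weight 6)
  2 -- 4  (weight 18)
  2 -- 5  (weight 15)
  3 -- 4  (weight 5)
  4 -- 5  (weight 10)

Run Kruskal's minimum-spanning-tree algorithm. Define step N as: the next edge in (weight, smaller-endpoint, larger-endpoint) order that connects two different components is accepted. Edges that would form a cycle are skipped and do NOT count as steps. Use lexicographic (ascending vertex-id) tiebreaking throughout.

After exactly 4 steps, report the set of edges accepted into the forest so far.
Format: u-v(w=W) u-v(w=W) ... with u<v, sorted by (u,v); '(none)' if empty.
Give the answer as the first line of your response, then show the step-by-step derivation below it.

0-4(w=1) 2-3(w=6) 3-4(w=5) 4-5(w=10)

step 1: add edge 0-4 (w=1); MST = {0-4(w=1)}
step 2: add edge 3-4 (w=5); MST = {0-4(w=1) 3-4(w=5)}
step 3: add edge 2-3 (w=6); MST = {0-4(w=1) 2-3(w=6) 3-4(w=5)}
step 4: add edge 4-5 (w=10); MST = {0-4(w=1) 2-3(w=6) 3-4(w=5) 4-5(w=10)}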